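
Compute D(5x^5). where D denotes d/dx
25 x^{4}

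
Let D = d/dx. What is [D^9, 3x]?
27D^{8}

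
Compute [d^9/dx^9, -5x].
-45\frac{d^{8}}{dx^{8}}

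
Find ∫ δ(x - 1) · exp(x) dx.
e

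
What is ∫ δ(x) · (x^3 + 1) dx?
1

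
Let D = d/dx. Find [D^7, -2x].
-14D^{6}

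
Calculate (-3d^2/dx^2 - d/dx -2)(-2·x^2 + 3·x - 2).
4 x^{2} - 2 x + 13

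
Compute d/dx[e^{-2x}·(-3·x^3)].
x^{2} \left(6 x - 9\right) e^{- 2 x}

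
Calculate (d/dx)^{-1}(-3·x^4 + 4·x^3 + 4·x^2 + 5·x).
- \frac{3 x^{5}}{5} + x^{4} + \frac{4 x^{3}}{3} + \frac{5 x^{2}}{2}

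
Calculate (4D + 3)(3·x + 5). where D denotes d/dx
9 x + 27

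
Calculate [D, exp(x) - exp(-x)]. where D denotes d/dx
2 \cosh{\left(x \right)}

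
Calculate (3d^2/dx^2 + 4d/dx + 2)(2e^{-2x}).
12 e^{- 2 x}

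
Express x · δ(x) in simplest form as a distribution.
0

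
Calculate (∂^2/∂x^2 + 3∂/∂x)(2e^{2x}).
20 e^{2 x}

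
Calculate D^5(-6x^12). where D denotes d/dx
- 570240 x^{7}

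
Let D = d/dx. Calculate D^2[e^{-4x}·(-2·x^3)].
4 x \left(- 8 x^{2} + 12 x - 3\right) e^{- 4 x}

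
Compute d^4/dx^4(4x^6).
1440 x^{2}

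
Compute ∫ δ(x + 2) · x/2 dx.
-1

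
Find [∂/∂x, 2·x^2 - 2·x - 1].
4 x - 2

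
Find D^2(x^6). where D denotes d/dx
30 x^{4}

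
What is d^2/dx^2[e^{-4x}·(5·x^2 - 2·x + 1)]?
2 \left(40 x^{2} - 56 x + 21\right) e^{- 4 x}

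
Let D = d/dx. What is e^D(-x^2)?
- x^{2} - 2 x - 1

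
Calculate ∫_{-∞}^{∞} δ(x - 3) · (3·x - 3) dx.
6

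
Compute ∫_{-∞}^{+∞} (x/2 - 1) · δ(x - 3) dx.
\frac{1}{2}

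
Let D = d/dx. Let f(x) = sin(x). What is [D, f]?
\cos{\left(x \right)}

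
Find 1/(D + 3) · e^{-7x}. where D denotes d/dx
- \frac{e^{- 7 x}}{4}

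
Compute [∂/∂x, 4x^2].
8 x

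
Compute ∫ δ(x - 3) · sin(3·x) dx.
\sin{\left(9 \right)}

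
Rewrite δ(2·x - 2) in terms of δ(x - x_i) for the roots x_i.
\frac{\delta(x - 1)}{2}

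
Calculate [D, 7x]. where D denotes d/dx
7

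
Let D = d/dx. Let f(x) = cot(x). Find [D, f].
- \frac{1}{\sin^{2}{\left(x \right)}}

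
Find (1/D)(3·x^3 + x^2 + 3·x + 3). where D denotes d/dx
\frac{3 x^{4}}{4} + \frac{x^{3}}{3} + \frac{3 x^{2}}{2} + 3 x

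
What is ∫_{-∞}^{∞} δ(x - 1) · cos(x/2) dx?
\cos{\left(\frac{1}{2} \right)}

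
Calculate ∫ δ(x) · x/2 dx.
0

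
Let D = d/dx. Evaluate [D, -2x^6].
- 12 x^{5}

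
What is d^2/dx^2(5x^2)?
10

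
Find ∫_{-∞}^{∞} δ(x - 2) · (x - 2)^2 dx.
0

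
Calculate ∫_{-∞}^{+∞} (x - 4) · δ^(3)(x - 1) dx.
0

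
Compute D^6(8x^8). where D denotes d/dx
161280 x^{2}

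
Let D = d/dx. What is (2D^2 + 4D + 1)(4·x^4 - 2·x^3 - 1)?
4 x^{4} + 62 x^{3} + 72 x^{2} - 24 x - 1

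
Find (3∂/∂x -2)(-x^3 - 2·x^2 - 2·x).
2 x^{3} - 5 x^{2} - 8 x - 6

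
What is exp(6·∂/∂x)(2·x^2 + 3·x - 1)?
2 x^{2} + 27 x + 89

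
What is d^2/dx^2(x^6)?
30 x^{4}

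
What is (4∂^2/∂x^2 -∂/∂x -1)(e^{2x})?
13 e^{2 x}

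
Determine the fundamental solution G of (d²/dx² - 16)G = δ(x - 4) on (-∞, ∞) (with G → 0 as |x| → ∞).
-\frac{e^{-4|x - 4|}}{8}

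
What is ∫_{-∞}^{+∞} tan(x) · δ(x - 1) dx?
\tan{\left(1 \right)}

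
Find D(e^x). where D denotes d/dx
e^{x}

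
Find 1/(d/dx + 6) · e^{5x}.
\frac{e^{5 x}}{11}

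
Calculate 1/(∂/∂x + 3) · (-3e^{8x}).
- \frac{3 e^{8 x}}{11}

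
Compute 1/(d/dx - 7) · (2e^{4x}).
- \frac{2 e^{4 x}}{3}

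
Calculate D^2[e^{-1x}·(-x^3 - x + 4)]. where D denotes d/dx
\left(- x^{3} + 6 x^{2} - 7 x + 6\right) e^{- x}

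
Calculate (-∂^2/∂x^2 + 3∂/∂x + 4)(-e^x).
- 6 e^{x}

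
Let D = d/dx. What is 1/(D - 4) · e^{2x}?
- \frac{e^{2 x}}{2}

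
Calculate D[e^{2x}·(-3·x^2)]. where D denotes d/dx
6 x \left(- x - 1\right) e^{2 x}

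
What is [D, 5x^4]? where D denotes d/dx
20 x^{3}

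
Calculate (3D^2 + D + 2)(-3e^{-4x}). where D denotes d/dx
- 138 e^{- 4 x}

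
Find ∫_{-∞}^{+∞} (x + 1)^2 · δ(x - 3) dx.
16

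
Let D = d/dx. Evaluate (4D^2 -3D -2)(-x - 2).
2 x + 7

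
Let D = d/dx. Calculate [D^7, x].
7D^{6}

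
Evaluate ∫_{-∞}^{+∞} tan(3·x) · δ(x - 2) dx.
\tan{\left(6 \right)}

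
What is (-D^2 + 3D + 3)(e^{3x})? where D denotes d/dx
3 e^{3 x}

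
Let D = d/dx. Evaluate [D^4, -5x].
-20D^{3}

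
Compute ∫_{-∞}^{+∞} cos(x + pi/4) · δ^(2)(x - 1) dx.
- \cos{\left(\frac{\pi}{4} + 1 \right)}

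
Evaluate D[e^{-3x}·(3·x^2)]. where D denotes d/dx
3 x \left(2 - 3 x\right) e^{- 3 x}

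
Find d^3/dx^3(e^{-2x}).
- 8 e^{- 2 x}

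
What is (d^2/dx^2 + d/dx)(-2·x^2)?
- 4 x - 4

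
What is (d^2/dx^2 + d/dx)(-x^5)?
5 x^{3} \left(- x - 4\right)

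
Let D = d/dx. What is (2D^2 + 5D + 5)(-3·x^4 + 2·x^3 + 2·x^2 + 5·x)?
- 15 x^{4} - 50 x^{3} - 32 x^{2} + 69 x + 33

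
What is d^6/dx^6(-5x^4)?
0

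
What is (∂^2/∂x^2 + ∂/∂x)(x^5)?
5 x^{3} \left(x + 4\right)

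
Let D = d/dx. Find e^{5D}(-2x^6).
- 2 x^{6} - 60 x^{5} - 750 x^{4} - 5000 x^{3} - 18750 x^{2} - 37500 x - 31250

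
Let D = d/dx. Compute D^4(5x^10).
25200 x^{6}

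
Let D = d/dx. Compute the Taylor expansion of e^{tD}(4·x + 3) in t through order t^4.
4 t + 4 x + 3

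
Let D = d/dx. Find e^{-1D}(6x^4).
6 x^{4} - 24 x^{3} + 36 x^{2} - 24 x + 6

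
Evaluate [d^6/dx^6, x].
6\frac{d^{5}}{dx^{5}}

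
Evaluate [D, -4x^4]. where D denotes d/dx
- 16 x^{3}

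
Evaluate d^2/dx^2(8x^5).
160 x^{3}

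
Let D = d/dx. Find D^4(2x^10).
10080 x^{6}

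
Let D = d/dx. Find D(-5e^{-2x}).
10 e^{- 2 x}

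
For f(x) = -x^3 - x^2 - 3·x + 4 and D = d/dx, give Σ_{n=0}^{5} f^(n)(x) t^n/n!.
- t^{3} - t^{2} \left(3 x + 1\right) - t \left(3 x^{2} + 2 x + 3\right) - x^{3} - x^{2} - 3 x + 4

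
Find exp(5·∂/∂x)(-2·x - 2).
- 2 x - 12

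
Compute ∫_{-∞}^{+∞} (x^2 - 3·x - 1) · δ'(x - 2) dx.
-1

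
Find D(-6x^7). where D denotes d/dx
- 42 x^{6}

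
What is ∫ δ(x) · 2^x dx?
1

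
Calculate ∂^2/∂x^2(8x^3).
48 x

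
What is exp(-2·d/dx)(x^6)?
x^{6} - 12 x^{5} + 60 x^{4} - 160 x^{3} + 240 x^{2} - 192 x + 64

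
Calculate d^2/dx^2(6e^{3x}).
54 e^{3 x}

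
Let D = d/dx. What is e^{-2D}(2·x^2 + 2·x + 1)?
2 x^{2} - 6 x + 5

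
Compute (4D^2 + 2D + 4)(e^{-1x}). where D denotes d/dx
6 e^{- x}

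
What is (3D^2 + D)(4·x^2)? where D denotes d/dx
8 x + 24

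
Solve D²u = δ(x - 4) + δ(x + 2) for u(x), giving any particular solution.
\frac{|x - 4|}{2} + \frac{|x + 2|}{2}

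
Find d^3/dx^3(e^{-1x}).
- e^{- x}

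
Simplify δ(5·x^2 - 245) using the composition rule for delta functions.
\frac{\delta(x - 7) + \delta(x + 7)}{70}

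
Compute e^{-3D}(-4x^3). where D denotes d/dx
- 4 x^{3} + 36 x^{2} - 108 x + 108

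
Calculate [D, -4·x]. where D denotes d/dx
-4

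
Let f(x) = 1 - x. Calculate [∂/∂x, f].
-1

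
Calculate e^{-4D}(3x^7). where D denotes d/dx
3 x^{7} - 84 x^{6} + 1008 x^{5} - 6720 x^{4} + 26880 x^{3} - 64512 x^{2} + 86016 x - 49152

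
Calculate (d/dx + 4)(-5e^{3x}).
- 35 e^{3 x}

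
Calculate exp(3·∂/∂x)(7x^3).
7 x^{3} + 63 x^{2} + 189 x + 189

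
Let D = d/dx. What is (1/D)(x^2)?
\frac{x^{3}}{3}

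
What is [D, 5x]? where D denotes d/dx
5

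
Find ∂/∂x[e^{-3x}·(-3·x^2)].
3 x \left(3 x - 2\right) e^{- 3 x}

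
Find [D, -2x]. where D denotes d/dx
-2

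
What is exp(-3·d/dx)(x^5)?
x^{5} - 15 x^{4} + 90 x^{3} - 270 x^{2} + 405 x - 243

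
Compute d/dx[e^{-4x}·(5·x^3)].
x^{2} \left(15 - 20 x\right) e^{- 4 x}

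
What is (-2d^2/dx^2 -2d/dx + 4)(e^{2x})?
- 8 e^{2 x}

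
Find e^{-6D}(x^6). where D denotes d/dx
x^{6} - 36 x^{5} + 540 x^{4} - 4320 x^{3} + 19440 x^{2} - 46656 x + 46656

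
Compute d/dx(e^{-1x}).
- e^{- x}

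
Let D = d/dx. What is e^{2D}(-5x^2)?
- 5 x^{2} - 20 x - 20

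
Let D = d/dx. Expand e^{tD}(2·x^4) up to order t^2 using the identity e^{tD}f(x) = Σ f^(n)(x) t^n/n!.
2 x^{2} \left(6 t^{2} + 4 t x + x^{2}\right)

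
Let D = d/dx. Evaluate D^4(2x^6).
720 x^{2}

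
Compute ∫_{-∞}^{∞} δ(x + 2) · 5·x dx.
-10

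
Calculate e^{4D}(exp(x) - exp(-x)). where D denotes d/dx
2 \sinh{\left(x + 4 \right)}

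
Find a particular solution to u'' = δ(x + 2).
\frac{|x + 2|}{2}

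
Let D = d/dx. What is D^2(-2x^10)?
- 180 x^{8}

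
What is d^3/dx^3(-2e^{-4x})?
128 e^{- 4 x}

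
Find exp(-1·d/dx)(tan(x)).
\tan{\left(x - 1 \right)}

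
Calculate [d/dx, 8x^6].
48 x^{5}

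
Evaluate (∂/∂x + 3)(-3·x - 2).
- 9 x - 9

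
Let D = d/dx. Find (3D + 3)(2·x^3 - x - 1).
6 x^{3} + 18 x^{2} - 3 x - 6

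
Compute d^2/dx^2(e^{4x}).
16 e^{4 x}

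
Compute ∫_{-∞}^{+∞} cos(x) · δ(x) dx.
1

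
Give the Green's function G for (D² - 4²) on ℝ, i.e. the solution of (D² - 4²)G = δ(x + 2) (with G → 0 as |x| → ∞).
-\frac{e^{-4|x + 2|}}{8}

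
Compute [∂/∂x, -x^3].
- 3 x^{2}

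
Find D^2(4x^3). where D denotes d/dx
24 x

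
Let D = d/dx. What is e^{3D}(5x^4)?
5 x^{4} + 60 x^{3} + 270 x^{2} + 540 x + 405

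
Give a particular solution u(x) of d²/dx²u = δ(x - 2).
\frac{|x - 2|}{2}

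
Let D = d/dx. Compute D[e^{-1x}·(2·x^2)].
2 x \left(2 - x\right) e^{- x}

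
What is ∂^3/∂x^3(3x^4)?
72 x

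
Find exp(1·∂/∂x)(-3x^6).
- 3 x^{6} - 18 x^{5} - 45 x^{4} - 60 x^{3} - 45 x^{2} - 18 x - 3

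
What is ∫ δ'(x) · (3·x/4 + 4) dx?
- \frac{3}{4}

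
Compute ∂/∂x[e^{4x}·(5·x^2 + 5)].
10 \left(2 x^{2} + x + 2\right) e^{4 x}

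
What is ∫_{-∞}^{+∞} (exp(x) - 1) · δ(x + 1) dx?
-1 + e^{-1}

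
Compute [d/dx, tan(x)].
\frac{1}{\cos^{2}{\left(x \right)}}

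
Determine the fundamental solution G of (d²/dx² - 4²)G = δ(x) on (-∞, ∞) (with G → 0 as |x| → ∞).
-\frac{e^{-4|x|}}{8}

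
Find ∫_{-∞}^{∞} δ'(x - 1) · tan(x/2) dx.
- \frac{1}{2} - \frac{\tan^{2}{\left(\frac{1}{2} \right)}}{2}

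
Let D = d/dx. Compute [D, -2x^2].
- 4 x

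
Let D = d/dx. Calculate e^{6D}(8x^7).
8 x^{7} + 336 x^{6} + 6048 x^{5} + 60480 x^{4} + 362880 x^{3} + 1306368 x^{2} + 2612736 x + 2239488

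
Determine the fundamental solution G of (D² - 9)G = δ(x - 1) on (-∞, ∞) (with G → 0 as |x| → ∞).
-\frac{e^{-3|x - 1|}}{6}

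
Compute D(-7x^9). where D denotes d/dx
- 63 x^{8}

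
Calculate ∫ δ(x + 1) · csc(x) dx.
- \csc{\left(1 \right)}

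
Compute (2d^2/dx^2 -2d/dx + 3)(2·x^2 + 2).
6 x^{2} - 8 x + 14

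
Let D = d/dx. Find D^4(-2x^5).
- 240 x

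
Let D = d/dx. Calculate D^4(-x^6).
- 360 x^{2}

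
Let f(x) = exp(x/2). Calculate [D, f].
\frac{e^{\frac{x}{2}}}{2}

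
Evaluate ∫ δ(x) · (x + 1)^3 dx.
1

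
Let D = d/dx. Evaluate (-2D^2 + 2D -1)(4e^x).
- 4 e^{x}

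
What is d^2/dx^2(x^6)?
30 x^{4}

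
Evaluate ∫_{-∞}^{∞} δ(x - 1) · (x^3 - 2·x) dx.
-1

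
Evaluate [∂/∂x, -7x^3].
- 21 x^{2}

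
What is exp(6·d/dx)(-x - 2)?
- x - 8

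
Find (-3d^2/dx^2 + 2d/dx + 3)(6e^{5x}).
- 372 e^{5 x}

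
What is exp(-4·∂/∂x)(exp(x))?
e^{x - 4}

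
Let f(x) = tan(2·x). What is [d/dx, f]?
\frac{2}{\cos^{2}{\left(2 x \right)}}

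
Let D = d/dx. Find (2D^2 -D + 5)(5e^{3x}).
100 e^{3 x}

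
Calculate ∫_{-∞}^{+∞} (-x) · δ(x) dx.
0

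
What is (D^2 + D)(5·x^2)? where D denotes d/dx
10 x + 10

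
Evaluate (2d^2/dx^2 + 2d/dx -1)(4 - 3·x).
3 x - 10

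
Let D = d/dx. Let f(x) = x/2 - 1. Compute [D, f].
\frac{1}{2}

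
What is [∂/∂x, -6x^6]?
- 36 x^{5}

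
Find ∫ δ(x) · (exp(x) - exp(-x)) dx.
0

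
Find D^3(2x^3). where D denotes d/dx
12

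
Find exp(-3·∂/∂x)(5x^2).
5 x^{2} - 30 x + 45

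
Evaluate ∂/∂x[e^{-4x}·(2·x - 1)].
2 \left(3 - 4 x\right) e^{- 4 x}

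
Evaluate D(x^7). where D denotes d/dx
7 x^{6}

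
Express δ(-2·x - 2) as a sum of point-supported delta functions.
\frac{\delta(x + 1)}{2}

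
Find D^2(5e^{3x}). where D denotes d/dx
45 e^{3 x}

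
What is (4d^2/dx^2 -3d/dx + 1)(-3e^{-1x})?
- 24 e^{- x}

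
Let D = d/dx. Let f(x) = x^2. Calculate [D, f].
2 x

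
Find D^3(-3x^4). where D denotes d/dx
- 72 x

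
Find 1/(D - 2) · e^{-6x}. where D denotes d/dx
- \frac{e^{- 6 x}}{8}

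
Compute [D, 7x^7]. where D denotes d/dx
49 x^{6}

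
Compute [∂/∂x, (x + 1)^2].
2 x + 2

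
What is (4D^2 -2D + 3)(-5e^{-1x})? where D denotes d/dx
- 45 e^{- x}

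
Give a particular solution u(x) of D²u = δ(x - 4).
\frac{|x - 4|}{2}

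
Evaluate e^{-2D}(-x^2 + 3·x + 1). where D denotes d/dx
- x^{2} + 7 x - 9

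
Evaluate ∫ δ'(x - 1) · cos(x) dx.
\sin{\left(1 \right)}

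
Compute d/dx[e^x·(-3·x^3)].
3 x^{2} \left(- x - 3\right) e^{x}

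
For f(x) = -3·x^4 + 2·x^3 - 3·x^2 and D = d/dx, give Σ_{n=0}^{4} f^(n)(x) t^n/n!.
- 3 t^{4} - t^{3} \left(12 x - 2\right) - t^{2} \left(18 x^{2} - 6 x + 3\right) - 6 t x \left(2 x^{2} - x + 1\right) - 3 x^{4} + 2 x^{3} - 3 x^{2}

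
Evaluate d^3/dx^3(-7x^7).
- 1470 x^{4}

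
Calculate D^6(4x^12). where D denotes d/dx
2661120 x^{6}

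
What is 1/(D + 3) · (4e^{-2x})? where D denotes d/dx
4 e^{- 2 x}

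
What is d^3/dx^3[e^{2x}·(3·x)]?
\left(24 x + 36\right) e^{2 x}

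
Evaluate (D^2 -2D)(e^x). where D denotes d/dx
- e^{x}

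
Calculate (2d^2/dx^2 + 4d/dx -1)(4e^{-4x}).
60 e^{- 4 x}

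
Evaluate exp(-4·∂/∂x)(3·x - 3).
3 x - 15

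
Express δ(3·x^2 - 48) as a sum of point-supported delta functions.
\frac{\delta(x - 4) + \delta(x + 4)}{24}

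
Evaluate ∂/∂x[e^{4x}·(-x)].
\left(- 4 x - 1\right) e^{4 x}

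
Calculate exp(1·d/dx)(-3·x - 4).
- 3 x - 7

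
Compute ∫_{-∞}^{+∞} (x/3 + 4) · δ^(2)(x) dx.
0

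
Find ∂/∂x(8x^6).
48 x^{5}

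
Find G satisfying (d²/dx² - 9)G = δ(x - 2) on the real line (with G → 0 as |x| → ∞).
-\frac{e^{-3|x - 2|}}{6}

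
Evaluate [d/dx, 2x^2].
4 x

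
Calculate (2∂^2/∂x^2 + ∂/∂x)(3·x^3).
9 x \left(x + 4\right)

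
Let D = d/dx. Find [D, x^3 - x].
3 x^{2} - 1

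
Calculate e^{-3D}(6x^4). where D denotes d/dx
6 x^{4} - 72 x^{3} + 324 x^{2} - 648 x + 486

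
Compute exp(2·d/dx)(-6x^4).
- 6 x^{4} - 48 x^{3} - 144 x^{2} - 192 x - 96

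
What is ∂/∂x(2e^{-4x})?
- 8 e^{- 4 x}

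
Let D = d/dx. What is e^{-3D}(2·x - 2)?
2 x - 8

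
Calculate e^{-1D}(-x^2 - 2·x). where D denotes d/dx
1 - x^{2}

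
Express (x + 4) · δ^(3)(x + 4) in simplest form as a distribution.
-3\delta^{(2)}(x + 4)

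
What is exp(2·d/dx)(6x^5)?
6 x^{5} + 60 x^{4} + 240 x^{3} + 480 x^{2} + 480 x + 192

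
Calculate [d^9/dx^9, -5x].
-45\frac{d^{8}}{dx^{8}}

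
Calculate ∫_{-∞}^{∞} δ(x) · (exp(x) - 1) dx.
0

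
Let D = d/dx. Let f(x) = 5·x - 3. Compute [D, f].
5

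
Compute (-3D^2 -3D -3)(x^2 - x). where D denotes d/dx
- 3 x^{2} - 3 x - 3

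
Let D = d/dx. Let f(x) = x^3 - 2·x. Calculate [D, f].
3 x^{2} - 2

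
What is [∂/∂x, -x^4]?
- 4 x^{3}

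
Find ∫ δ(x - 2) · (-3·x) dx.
-6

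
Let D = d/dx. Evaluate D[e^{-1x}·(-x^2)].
x \left(x - 2\right) e^{- x}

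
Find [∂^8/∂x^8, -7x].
-56\frac{d^{7}}{dx^{7}}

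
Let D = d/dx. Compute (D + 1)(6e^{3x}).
24 e^{3 x}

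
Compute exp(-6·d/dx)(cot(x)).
\cot{\left(x - 6 \right)}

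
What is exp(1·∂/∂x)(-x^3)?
- x^{3} - 3 x^{2} - 3 x - 1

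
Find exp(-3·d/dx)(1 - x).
4 - x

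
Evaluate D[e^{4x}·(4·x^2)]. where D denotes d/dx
8 x \left(2 x + 1\right) e^{4 x}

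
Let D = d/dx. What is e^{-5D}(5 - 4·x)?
25 - 4 x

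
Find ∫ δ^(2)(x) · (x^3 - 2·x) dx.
0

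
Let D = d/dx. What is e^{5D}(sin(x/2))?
\sin{\left(\frac{x}{2} + \frac{5}{2} \right)}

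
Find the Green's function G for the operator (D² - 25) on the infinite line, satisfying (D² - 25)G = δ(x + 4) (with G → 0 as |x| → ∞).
-\frac{e^{-5|x + 4|}}{10}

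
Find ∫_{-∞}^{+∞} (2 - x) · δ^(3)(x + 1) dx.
0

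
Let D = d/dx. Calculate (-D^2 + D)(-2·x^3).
6 x \left(2 - x\right)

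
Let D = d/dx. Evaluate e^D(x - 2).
x - 1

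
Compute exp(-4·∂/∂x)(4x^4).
4 x^{4} - 64 x^{3} + 384 x^{2} - 1024 x + 1024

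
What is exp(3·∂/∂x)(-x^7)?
- x^{7} - 21 x^{6} - 189 x^{5} - 945 x^{4} - 2835 x^{3} - 5103 x^{2} - 5103 x - 2187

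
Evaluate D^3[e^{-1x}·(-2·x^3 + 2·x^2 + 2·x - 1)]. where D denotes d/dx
\left(2 x^{3} - 20 x^{2} + 46 x - 17\right) e^{- x}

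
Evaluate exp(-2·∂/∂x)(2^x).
2^{x - 2}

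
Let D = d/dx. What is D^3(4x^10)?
2880 x^{7}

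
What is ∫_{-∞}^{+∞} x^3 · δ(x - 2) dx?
8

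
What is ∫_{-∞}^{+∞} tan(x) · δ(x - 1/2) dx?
\tan{\left(\frac{1}{2} \right)}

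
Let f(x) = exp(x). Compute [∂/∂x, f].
e^{x}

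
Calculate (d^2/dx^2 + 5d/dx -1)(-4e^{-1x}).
20 e^{- x}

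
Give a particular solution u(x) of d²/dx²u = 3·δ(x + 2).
\frac{3|x + 2|}{2}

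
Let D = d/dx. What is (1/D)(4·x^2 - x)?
\frac{4 x^{3}}{3} - \frac{x^{2}}{2}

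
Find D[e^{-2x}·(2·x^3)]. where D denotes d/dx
x^{2} \left(6 - 4 x\right) e^{- 2 x}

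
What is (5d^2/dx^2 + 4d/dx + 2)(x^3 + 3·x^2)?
2 x^{3} + 18 x^{2} + 54 x + 30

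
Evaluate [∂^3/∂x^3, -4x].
-12\frac{d^{2}}{dx^{2}}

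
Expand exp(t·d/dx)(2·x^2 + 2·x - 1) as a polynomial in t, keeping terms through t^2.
2 t^{2} + 2 t \left(2 x + 1\right) + 2 x^{2} + 2 x - 1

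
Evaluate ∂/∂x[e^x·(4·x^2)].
4 x \left(x + 2\right) e^{x}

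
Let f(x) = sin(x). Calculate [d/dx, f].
\cos{\left(x \right)}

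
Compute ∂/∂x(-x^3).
- 3 x^{2}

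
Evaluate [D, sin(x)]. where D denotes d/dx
\cos{\left(x \right)}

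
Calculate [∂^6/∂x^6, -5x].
-30\frac{d^{5}}{dx^{5}}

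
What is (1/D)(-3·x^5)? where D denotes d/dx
- \frac{x^{6}}{2}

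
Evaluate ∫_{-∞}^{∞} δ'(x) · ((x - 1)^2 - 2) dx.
2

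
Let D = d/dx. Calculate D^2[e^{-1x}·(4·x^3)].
4 x \left(x^{2} - 6 x + 6\right) e^{- x}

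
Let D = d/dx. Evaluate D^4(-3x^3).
0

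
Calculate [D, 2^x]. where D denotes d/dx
2^{x} \log{\left(2 \right)}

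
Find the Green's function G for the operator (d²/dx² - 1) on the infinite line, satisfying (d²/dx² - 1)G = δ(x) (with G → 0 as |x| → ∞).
-\frac{e^{-|x|}}{2}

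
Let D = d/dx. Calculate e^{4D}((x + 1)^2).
x^{2} + 10 x + 25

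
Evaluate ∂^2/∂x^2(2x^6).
60 x^{4}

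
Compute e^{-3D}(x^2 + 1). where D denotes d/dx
x^{2} - 6 x + 10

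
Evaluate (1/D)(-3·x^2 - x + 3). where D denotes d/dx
- x^{3} - \frac{x^{2}}{2} + 3 x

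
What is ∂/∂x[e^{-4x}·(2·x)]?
2 \left(1 - 4 x\right) e^{- 4 x}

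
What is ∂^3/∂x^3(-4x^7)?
- 840 x^{4}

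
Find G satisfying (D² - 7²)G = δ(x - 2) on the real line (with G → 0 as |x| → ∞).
-\frac{e^{-7|x - 2|}}{14}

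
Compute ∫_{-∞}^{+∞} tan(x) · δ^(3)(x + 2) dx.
- 6 \tan^{4}{\left(2 \right)} - 8 \tan^{2}{\left(2 \right)} - 2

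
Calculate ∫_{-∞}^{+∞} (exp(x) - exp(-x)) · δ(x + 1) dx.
- 2 \sinh{\left(1 \right)}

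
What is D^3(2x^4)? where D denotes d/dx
48 x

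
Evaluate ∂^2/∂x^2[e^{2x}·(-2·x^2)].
\left(- 8 x^{2} - 16 x - 4\right) e^{2 x}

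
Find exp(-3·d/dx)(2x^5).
2 x^{5} - 30 x^{4} + 180 x^{3} - 540 x^{2} + 810 x - 486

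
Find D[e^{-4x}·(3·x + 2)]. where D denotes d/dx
\left(- 12 x - 5\right) e^{- 4 x}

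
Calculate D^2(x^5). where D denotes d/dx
20 x^{3}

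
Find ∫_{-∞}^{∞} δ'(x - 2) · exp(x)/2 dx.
- \frac{e^{2}}{2}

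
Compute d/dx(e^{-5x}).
- 5 e^{- 5 x}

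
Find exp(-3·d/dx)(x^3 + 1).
x^{3} - 9 x^{2} + 27 x - 26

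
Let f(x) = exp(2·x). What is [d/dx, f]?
2 e^{2 x}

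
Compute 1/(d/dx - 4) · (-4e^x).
\frac{4 e^{x}}{3}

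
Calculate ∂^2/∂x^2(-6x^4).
- 72 x^{2}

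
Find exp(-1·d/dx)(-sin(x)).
- \sin{\left(x - 1 \right)}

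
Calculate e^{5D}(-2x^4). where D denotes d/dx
- 2 x^{4} - 40 x^{3} - 300 x^{2} - 1000 x - 1250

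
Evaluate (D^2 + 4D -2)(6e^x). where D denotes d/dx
18 e^{x}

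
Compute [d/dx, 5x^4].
20 x^{3}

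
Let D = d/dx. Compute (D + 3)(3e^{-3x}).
0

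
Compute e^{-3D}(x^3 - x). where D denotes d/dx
x^{3} - 9 x^{2} + 26 x - 24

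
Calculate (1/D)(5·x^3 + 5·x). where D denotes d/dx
\frac{5 x^{4}}{4} + \frac{5 x^{2}}{2}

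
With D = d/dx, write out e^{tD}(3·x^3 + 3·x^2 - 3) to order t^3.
3 t^{3} + 3 t^{2} \left(3 x + 1\right) + 3 t x \left(3 x + 2\right) + 3 x^{3} + 3 x^{2} - 3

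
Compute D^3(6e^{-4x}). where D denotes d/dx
- 384 e^{- 4 x}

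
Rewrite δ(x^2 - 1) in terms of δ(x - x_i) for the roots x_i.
\frac{\delta(x + 1) + \delta(x - 1)}{2}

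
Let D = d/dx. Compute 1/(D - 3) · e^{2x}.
- e^{2 x}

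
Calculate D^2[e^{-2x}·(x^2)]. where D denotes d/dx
2 \left(2 x^{2} - 4 x + 1\right) e^{- 2 x}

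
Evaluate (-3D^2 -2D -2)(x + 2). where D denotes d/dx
- 2 x - 6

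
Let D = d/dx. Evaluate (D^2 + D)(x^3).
3 x \left(x + 2\right)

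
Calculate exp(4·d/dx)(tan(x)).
\tan{\left(x + 4 \right)}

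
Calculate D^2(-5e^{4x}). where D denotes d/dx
- 80 e^{4 x}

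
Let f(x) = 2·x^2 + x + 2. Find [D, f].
4 x + 1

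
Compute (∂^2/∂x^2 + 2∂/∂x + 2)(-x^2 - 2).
- 2 x^{2} - 4 x - 6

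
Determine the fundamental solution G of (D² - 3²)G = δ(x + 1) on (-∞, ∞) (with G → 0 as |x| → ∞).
-\frac{e^{-3|x + 1|}}{6}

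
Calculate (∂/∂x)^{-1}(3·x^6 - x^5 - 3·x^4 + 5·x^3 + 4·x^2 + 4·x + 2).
\frac{3 x^{7}}{7} - \frac{x^{6}}{6} - \frac{3 x^{5}}{5} + \frac{5 x^{4}}{4} + \frac{4 x^{3}}{3} + 2 x^{2} + 2 x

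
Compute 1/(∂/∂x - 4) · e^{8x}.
\frac{e^{8 x}}{4}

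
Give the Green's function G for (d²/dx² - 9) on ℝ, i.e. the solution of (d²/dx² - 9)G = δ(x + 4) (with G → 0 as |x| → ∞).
-\frac{e^{-3|x + 4|}}{6}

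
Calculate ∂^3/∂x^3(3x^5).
180 x^{2}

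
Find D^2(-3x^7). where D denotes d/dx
- 126 x^{5}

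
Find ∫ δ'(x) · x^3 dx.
0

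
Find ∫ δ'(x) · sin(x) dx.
-1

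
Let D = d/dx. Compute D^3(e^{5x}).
125 e^{5 x}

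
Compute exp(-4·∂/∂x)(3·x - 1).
3 x - 13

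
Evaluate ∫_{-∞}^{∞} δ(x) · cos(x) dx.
1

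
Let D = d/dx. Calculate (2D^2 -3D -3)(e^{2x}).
- e^{2 x}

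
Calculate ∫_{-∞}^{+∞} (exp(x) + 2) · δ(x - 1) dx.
2 + e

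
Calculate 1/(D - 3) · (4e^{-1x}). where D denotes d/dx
- e^{- x}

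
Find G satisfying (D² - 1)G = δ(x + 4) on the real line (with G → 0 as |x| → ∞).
-\frac{e^{-|x + 4|}}{2}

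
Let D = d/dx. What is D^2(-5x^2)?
-10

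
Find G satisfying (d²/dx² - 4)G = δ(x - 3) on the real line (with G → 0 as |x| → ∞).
-\frac{e^{-2|x - 3|}}{4}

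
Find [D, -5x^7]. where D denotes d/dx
- 35 x^{6}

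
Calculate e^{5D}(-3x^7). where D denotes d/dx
- 3 x^{7} - 105 x^{6} - 1575 x^{5} - 13125 x^{4} - 65625 x^{3} - 196875 x^{2} - 328125 x - 234375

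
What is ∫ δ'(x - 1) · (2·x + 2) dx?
-2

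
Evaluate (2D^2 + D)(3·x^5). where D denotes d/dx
15 x^{3} \left(x + 8\right)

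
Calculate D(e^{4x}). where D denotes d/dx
4 e^{4 x}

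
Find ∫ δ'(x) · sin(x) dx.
-1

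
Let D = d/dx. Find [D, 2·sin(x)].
2 \cos{\left(x \right)}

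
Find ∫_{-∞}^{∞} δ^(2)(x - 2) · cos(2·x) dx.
- 4 \cos{\left(4 \right)}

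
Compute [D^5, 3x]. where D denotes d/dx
15D^{4}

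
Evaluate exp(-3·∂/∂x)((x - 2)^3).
x^{3} - 15 x^{2} + 75 x - 125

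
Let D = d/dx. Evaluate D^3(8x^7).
1680 x^{4}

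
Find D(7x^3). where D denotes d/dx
21 x^{2}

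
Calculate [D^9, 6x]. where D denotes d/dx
54D^{8}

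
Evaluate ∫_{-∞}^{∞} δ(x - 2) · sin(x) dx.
\sin{\left(2 \right)}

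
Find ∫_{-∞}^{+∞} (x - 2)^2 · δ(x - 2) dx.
0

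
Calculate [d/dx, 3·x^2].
6 x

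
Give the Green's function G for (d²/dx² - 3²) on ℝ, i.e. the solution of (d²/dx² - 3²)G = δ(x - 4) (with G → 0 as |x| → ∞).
-\frac{e^{-3|x - 4|}}{6}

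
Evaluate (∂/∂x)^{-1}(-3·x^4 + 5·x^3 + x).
- \frac{3 x^{5}}{5} + \frac{5 x^{4}}{4} + \frac{x^{2}}{2}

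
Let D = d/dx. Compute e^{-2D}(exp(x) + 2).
e^{x - 2} + 2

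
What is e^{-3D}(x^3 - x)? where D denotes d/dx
x^{3} - 9 x^{2} + 26 x - 24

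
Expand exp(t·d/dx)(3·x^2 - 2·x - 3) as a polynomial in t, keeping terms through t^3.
3 t^{2} + 2 t \left(3 x - 1\right) + 3 x^{2} - 2 x - 3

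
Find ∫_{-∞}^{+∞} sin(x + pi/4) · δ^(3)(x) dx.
\frac{\sqrt{2}}{2}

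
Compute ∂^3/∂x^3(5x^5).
300 x^{2}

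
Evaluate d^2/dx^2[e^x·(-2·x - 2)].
2 \left(- x - 3\right) e^{x}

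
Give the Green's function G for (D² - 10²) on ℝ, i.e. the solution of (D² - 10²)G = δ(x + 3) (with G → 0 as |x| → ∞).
-\frac{e^{-10|x + 3|}}{20}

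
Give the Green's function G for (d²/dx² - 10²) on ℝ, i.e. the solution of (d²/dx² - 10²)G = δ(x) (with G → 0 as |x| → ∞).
-\frac{e^{-10|x|}}{20}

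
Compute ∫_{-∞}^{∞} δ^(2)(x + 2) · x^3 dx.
-12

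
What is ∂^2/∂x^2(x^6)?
30 x^{4}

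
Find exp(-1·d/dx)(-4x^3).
- 4 x^{3} + 12 x^{2} - 12 x + 4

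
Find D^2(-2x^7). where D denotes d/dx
- 84 x^{5}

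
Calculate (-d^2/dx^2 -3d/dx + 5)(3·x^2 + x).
15 x^{2} - 13 x - 9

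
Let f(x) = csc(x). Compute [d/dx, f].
- \cot{\left(x \right)} \csc{\left(x \right)}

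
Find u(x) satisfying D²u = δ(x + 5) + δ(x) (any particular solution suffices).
\frac{|x + 5|}{2} + \frac{|x|}{2}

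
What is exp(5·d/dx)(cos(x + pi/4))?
\cos{\left(x + \frac{\pi}{4} + 5 \right)}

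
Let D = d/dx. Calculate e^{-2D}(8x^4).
8 x^{4} - 64 x^{3} + 192 x^{2} - 256 x + 128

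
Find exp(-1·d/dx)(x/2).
\frac{x}{2} - \frac{1}{2}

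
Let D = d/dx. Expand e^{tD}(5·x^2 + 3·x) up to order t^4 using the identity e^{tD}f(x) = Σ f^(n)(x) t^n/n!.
5 t^{2} + t \left(10 x + 3\right) + 5 x^{2} + 3 x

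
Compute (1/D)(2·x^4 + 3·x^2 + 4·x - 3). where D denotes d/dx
\frac{2 x^{5}}{5} + x^{3} + 2 x^{2} - 3 x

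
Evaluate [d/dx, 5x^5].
25 x^{4}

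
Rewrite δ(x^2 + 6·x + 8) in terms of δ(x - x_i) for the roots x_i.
\frac{\delta(x + 4) + \delta(x + 2)}{2}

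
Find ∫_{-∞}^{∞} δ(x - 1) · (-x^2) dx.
-1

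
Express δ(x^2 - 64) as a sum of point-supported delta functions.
\frac{\delta(x - 8) + \delta(x + 8)}{16}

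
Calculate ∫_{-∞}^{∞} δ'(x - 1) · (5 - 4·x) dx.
4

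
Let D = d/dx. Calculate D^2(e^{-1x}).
e^{- x}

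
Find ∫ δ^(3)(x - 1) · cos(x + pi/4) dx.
- \sin{\left(\frac{\pi}{4} + 1 \right)}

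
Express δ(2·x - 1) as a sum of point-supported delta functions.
\frac{\delta(x - 1/2)}{2}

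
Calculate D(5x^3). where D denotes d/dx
15 x^{2}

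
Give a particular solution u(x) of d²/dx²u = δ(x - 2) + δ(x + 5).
\frac{|x - 2|}{2} + \frac{|x + 5|}{2}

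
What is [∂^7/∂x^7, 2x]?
14\frac{d^{6}}{dx^{6}}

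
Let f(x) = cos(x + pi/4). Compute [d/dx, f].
- \sin{\left(x + \frac{\pi}{4} \right)}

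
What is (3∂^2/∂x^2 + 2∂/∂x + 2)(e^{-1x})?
3 e^{- x}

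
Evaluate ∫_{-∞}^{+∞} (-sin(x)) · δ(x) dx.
0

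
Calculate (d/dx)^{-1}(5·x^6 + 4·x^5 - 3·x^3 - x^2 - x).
\frac{5 x^{7}}{7} + \frac{2 x^{6}}{3} - \frac{3 x^{4}}{4} - \frac{x^{3}}{3} - \frac{x^{2}}{2}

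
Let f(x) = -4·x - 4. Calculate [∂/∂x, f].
-4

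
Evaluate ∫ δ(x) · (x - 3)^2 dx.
9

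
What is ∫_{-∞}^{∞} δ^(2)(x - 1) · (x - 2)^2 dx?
2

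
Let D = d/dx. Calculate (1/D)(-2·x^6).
- \frac{2 x^{7}}{7}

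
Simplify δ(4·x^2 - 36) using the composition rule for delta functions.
\frac{\delta(x - 3) + \delta(x + 3)}{24}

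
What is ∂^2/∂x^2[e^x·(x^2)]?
\left(x^{2} + 4 x + 2\right) e^{x}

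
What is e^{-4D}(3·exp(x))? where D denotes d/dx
3 e^{x - 4}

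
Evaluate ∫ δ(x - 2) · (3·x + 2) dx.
8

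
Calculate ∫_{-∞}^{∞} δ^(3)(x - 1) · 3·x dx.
0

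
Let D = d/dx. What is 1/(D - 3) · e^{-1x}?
- \frac{e^{- x}}{4}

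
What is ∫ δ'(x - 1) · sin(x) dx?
- \cos{\left(1 \right)}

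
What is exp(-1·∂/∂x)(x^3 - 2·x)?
x^{3} - 3 x^{2} + x + 1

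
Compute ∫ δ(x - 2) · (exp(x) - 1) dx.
-1 + e^{2}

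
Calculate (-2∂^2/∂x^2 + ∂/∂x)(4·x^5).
20 x^{3} \left(x - 8\right)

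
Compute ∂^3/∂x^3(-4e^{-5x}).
500 e^{- 5 x}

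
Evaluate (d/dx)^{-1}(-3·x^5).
- \frac{x^{6}}{2}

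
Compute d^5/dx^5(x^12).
95040 x^{7}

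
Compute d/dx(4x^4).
16 x^{3}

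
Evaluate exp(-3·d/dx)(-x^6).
- x^{6} + 18 x^{5} - 135 x^{4} + 540 x^{3} - 1215 x^{2} + 1458 x - 729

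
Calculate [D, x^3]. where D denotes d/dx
3 x^{2}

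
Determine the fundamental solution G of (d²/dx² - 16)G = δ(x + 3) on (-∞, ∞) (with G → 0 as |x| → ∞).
-\frac{e^{-4|x + 3|}}{8}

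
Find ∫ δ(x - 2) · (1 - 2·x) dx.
-3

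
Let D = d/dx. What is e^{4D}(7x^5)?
7 x^{5} + 140 x^{4} + 1120 x^{3} + 4480 x^{2} + 8960 x + 7168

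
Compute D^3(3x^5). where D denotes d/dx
180 x^{2}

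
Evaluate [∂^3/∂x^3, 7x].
21\frac{d^{2}}{dx^{2}}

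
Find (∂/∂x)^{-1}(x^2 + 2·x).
\frac{x^{3}}{3} + x^{2}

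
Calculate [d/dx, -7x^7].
- 49 x^{6}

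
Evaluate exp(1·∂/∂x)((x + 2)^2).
x^{2} + 6 x + 9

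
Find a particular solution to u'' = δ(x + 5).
\frac{|x + 5|}{2}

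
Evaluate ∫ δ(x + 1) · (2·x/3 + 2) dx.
\frac{4}{3}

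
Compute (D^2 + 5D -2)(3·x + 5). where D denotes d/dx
5 - 6 x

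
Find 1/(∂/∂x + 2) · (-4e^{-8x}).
\frac{2 e^{- 8 x}}{3}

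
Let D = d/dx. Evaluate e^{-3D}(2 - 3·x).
11 - 3 x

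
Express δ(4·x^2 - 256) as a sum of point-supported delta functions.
\frac{\delta(x - 8) + \delta(x + 8)}{64}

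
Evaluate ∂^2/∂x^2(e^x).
e^{x}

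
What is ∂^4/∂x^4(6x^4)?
144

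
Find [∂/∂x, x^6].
6 x^{5}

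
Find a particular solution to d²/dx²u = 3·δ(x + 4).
\frac{3|x + 4|}{2}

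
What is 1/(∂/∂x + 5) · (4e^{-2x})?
\frac{4 e^{- 2 x}}{3}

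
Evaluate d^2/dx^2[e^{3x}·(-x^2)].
\left(- 9 x^{2} - 12 x - 2\right) e^{3 x}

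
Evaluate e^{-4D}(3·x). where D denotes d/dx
3 x - 12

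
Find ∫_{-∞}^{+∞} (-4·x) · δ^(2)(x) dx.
0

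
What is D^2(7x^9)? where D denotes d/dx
504 x^{7}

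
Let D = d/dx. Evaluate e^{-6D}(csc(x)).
\csc{\left(x - 6 \right)}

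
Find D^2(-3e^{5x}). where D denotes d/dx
- 75 e^{5 x}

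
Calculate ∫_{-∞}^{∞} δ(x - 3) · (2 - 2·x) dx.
-4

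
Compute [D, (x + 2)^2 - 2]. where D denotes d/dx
2 x + 4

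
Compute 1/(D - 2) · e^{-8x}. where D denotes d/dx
- \frac{e^{- 8 x}}{10}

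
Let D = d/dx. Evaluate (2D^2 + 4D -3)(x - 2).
10 - 3 x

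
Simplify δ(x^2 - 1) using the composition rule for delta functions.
\frac{\delta(x - 1) + \delta(x + 1)}{2}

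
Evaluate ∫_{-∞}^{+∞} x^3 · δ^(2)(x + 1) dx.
-6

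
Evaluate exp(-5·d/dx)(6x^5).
6 x^{5} - 150 x^{4} + 1500 x^{3} - 7500 x^{2} + 18750 x - 18750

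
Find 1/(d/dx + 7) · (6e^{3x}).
\frac{3 e^{3 x}}{5}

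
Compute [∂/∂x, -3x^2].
- 6 x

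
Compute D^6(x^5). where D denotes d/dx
0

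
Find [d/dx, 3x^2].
6 x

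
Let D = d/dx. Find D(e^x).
e^{x}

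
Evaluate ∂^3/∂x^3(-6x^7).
- 1260 x^{4}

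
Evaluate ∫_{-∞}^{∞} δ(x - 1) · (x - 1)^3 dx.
0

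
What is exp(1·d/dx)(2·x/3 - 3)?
\frac{2 x}{3} - \frac{7}{3}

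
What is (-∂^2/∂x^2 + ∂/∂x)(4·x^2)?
8 x - 8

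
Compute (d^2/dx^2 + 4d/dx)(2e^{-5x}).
10 e^{- 5 x}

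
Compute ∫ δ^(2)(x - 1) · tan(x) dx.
2 \tan{\left(1 \right)} + 2 \tan^{3}{\left(1 \right)}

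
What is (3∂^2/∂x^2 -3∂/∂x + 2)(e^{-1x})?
8 e^{- x}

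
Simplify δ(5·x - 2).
\frac{\delta(x - 2/5)}{5}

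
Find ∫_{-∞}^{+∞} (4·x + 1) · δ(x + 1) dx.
-3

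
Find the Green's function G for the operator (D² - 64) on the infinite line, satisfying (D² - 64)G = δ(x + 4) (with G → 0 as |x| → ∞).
-\frac{e^{-8|x + 4|}}{16}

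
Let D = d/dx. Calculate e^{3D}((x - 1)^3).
x^{3} + 6 x^{2} + 12 x + 8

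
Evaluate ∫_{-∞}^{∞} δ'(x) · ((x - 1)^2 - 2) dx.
2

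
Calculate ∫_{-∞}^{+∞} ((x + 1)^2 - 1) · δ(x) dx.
0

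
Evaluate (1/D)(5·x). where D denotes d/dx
\frac{5 x^{2}}{2}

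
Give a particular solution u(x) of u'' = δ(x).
\frac{|x|}{2}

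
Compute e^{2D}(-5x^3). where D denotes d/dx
- 5 x^{3} - 30 x^{2} - 60 x - 40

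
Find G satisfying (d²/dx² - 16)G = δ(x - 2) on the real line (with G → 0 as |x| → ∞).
-\frac{e^{-4|x - 2|}}{8}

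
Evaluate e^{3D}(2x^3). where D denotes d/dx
2 x^{3} + 18 x^{2} + 54 x + 54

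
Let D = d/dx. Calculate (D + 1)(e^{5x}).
6 e^{5 x}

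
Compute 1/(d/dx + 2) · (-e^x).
- \frac{e^{x}}{3}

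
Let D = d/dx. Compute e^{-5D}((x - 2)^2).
x^{2} - 14 x + 49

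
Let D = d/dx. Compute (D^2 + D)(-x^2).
- 2 x - 2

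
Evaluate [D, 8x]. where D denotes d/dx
8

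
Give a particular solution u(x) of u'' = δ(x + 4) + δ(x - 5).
\frac{|x + 4|}{2} + \frac{|x - 5|}{2}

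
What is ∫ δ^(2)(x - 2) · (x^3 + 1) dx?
12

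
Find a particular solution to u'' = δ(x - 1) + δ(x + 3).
\frac{|x - 1|}{2} + \frac{|x + 3|}{2}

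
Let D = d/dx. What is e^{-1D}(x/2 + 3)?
\frac{x}{2} + \frac{5}{2}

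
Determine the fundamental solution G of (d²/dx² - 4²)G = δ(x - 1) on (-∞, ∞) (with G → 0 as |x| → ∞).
-\frac{e^{-4|x - 1|}}{8}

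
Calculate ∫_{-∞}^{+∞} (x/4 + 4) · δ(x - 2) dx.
\frac{9}{2}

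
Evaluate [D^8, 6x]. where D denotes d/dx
48D^{7}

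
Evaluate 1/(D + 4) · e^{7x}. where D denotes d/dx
\frac{e^{7 x}}{11}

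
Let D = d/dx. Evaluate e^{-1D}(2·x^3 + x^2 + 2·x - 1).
2 x^{3} - 5 x^{2} + 6 x - 4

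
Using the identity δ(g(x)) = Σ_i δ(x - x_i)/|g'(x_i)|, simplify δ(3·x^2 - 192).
\frac{\delta(x - 8) + \delta(x + 8)}{48}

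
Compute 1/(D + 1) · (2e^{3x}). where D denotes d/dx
\frac{e^{3 x}}{2}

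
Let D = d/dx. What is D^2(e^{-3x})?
9 e^{- 3 x}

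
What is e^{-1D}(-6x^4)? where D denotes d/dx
- 6 x^{4} + 24 x^{3} - 36 x^{2} + 24 x - 6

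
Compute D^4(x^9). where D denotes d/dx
3024 x^{5}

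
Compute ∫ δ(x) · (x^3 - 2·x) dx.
0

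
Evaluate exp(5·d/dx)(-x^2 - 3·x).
- x^{2} - 13 x - 40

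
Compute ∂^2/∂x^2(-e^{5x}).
- 25 e^{5 x}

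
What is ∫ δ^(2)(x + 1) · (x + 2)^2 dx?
2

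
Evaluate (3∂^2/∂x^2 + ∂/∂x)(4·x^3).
12 x \left(x + 6\right)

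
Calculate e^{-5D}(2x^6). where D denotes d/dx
2 x^{6} - 60 x^{5} + 750 x^{4} - 5000 x^{3} + 18750 x^{2} - 37500 x + 31250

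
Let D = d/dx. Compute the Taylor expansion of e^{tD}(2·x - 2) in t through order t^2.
2 t + 2 x - 2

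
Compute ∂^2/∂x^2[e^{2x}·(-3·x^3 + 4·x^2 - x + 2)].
\left(- 12 x^{3} - 20 x^{2} + 10 x + 12\right) e^{2 x}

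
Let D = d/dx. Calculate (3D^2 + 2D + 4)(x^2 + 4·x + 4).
4 x^{2} + 20 x + 30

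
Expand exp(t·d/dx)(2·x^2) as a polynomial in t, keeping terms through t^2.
2 t^{2} + 4 t x + 2 x^{2}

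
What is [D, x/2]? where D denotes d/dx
\frac{1}{2}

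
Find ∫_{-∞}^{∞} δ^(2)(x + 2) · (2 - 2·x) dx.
0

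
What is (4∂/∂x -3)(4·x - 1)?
19 - 12 x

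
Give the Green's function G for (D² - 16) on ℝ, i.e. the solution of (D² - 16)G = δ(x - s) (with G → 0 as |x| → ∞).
-\frac{e^{-4|x-s|}}{8}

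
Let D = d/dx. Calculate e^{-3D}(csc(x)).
\csc{\left(x - 3 \right)}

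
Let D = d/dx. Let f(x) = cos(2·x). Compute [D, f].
- 2 \sin{\left(2 x \right)}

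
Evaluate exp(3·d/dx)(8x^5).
8 x^{5} + 120 x^{4} + 720 x^{3} + 2160 x^{2} + 3240 x + 1944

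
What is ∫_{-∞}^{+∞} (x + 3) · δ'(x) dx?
-1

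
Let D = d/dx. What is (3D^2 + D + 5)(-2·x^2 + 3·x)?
- 10 x^{2} + 11 x - 9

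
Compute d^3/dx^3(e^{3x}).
27 e^{3 x}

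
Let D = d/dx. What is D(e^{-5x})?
- 5 e^{- 5 x}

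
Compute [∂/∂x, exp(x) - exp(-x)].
2 \cosh{\left(x \right)}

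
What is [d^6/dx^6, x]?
6\frac{d^{5}}{dx^{5}}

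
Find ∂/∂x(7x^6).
42 x^{5}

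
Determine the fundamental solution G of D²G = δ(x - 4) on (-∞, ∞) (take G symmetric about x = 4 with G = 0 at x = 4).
\frac{|x - 4|}{2}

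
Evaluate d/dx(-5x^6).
- 30 x^{5}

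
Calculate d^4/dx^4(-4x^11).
- 31680 x^{7}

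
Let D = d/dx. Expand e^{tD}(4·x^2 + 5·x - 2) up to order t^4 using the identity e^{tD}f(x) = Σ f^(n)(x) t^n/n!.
4 t^{2} + t \left(8 x + 5\right) + 4 x^{2} + 5 x - 2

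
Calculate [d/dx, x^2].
2 x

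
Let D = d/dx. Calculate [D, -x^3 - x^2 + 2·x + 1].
- 3 x^{2} - 2 x + 2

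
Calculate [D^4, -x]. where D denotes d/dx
-4D^{3}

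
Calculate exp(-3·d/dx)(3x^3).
3 x^{3} - 27 x^{2} + 81 x - 81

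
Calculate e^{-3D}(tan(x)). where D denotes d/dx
\tan{\left(x - 3 \right)}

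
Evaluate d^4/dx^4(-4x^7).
- 3360 x^{3}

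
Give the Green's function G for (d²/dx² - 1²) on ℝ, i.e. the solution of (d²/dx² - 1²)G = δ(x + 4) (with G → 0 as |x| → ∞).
-\frac{e^{-|x + 4|}}{2}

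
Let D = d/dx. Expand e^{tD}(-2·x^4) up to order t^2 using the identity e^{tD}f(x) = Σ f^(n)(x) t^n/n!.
2 x^{2} \left(- 6 t^{2} - 4 t x - x^{2}\right)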